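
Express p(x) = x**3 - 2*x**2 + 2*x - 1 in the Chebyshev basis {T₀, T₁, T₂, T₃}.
(-2)T₀ + (11/4)T₁ - T₂ + (1/4)T₃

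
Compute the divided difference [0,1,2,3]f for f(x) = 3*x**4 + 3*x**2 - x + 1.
18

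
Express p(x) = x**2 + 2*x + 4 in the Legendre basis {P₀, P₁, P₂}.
(13/3)P₀ + (2)P₁ + (2/3)P₂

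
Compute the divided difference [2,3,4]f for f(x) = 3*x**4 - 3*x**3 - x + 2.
138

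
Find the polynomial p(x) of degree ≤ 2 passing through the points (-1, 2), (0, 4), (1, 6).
2*x + 4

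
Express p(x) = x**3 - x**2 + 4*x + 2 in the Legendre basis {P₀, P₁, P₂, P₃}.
(5/3)P₀ + (23/5)P₁ + (-2/3)P₂ + (2/5)P₃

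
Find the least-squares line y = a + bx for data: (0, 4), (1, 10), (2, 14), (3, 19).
a = 22/5, b = 49/10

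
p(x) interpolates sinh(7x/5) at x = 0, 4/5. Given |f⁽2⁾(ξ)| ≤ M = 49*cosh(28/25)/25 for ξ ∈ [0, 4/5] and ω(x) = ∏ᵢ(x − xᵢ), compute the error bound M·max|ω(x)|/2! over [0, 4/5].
98*cosh(28/25)/625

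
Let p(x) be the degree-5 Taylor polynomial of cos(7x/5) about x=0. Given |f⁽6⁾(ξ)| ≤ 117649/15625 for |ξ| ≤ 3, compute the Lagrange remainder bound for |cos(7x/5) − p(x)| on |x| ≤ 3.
9529569/1250000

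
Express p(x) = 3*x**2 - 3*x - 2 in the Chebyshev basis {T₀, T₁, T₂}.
(-1/2)T₀ + (-3)T₁ + (3/2)T₂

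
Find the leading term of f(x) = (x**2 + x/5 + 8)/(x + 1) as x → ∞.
x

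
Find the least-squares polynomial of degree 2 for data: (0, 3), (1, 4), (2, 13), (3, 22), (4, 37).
13/5 + (3/5)x + (2)x²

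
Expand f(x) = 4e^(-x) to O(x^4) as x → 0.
4 - 4*x + 2*x**2 - 2*x**3/3 + O(x**4)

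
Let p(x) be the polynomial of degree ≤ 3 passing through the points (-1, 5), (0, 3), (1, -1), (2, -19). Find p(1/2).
2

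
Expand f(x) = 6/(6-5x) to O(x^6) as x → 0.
1 + 5*x/6 + 25*x**2/36 + 125*x**3/216 + 625*x**4/1296 + 3125*x**5/7776 + O(x**6)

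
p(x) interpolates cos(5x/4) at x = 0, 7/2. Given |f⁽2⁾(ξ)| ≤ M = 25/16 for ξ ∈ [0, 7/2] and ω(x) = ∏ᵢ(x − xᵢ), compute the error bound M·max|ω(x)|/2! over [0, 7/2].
1225/512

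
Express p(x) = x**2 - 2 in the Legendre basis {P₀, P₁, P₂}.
(-5/3)P₀ + (2/3)P₂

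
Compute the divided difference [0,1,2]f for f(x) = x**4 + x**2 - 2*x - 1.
8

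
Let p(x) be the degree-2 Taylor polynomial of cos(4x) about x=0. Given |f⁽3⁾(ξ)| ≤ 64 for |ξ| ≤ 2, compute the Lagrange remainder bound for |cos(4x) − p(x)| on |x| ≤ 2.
256/3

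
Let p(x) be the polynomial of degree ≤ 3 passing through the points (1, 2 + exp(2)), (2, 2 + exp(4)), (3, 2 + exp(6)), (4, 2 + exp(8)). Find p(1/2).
-5*exp(8)/16 - 35*exp(4)/16 + 2 + 35*exp(2)/16 + 21*exp(6)/16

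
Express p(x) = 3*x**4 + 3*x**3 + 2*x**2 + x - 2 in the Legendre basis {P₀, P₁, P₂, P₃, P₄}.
(-11/15)P₀ + (14/5)P₁ + (64/21)P₂ + (6/5)P₃ + (24/35)P₄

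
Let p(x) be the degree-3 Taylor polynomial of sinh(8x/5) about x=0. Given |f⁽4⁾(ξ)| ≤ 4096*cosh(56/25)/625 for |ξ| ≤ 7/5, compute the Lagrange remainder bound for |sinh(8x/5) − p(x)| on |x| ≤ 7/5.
1229312*cosh(56/25)/1171875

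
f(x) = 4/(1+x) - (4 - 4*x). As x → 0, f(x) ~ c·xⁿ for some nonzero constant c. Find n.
2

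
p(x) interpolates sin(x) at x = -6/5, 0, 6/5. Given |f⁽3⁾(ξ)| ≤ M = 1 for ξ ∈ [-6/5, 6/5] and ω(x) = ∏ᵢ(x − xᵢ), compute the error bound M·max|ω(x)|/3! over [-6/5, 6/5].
8*sqrt(3)/125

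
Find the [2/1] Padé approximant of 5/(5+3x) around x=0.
1/(3*x/5 + 1)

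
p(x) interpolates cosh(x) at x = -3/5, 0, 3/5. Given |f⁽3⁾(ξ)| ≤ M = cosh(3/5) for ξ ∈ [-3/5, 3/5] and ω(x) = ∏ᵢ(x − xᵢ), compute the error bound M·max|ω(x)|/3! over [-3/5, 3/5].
sqrt(3)*cosh(3/5)/125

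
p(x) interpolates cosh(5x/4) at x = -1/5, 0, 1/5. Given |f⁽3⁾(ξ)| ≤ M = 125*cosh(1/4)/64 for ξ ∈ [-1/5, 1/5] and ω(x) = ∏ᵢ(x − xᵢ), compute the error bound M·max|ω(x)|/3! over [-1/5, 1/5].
sqrt(3)*cosh(1/4)/1728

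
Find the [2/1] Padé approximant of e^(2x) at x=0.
(2*x**2/3 + 4*x/3 + 1)/(1 - 2*x/3)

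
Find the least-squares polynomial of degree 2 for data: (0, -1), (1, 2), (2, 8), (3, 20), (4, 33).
-38/35 + (41/35)x + (13/7)x²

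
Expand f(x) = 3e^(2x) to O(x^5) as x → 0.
3 + 6*x + 6*x**2 + 4*x**3 + 2*x**4 + O(x**5)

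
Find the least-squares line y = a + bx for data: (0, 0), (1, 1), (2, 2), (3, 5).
a = -2/5, b = 8/5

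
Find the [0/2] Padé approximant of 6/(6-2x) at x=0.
1/(1 - x/3)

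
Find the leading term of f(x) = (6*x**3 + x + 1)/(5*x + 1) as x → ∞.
6*x**2/5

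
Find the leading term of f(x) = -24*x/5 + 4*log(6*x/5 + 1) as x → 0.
-72*x**2/25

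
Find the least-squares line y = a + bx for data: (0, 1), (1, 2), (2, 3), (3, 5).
a = 4/5, b = 13/10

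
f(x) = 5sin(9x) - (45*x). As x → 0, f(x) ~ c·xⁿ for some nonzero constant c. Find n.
3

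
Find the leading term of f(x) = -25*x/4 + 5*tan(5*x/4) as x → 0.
625*x**3/192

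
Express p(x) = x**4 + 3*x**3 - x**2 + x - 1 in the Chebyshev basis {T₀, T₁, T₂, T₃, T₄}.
(-9/8)T₀ + (13/4)T₁ + (3/4)T₃ + (1/8)T₄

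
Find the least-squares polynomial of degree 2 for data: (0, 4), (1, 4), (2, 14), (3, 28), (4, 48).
122/35 + (-48/35)x + (22/7)x²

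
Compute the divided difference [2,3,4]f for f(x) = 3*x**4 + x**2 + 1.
166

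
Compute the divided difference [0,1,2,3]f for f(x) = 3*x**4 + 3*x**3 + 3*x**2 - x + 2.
21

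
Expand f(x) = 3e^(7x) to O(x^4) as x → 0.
3 + 21*x + 147*x**2/2 + 343*x**3/2 + O(x**4)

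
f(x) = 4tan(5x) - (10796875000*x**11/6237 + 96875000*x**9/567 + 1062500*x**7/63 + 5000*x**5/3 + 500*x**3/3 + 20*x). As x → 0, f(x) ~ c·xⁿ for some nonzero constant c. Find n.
13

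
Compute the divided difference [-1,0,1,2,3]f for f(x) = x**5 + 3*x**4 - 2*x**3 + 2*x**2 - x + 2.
8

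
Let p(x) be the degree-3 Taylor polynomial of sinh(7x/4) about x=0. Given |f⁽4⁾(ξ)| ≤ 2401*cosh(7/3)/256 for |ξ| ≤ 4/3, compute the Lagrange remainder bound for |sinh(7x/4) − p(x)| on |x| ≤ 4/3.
2401*cosh(7/3)/1944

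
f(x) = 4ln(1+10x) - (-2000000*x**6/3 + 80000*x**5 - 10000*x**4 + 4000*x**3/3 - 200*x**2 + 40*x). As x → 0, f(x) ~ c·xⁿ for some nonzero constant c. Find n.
7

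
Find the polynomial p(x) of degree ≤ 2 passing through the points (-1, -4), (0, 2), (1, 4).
-2*x**2 + 4*x + 2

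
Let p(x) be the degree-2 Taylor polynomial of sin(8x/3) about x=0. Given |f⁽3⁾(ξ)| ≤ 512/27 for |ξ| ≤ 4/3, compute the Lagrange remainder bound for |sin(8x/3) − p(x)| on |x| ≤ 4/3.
16384/2187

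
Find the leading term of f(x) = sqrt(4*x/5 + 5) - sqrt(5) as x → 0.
2*sqrt(5)*x/25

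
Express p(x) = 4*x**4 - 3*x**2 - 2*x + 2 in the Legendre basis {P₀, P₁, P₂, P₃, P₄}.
(9/5)P₀ + (-2)P₁ + (2/7)P₂ + (32/35)P₄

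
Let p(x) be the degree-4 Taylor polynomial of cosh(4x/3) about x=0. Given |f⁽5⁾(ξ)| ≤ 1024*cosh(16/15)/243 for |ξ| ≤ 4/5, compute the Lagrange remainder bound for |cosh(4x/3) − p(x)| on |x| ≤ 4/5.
131072*cosh(16/15)/11390625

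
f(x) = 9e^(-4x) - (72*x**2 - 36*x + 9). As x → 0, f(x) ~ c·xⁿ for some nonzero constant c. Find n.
3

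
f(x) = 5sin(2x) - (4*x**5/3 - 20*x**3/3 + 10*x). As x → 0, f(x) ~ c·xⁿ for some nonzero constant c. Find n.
7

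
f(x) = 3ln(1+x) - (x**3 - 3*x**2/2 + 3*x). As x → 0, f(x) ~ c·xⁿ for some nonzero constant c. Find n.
4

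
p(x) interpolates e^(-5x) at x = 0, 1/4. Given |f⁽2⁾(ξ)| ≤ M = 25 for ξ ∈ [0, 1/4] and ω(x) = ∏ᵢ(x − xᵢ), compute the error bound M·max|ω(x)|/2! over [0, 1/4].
25/128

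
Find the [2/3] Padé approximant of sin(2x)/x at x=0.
(2 - 14*x**2/15)/(x**2/5 + 1)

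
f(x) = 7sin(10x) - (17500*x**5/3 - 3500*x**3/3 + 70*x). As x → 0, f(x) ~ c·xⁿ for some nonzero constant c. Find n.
7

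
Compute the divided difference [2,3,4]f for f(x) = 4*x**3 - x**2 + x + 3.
35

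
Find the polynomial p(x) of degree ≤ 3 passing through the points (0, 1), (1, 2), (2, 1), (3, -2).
-x**2 + 2*x + 1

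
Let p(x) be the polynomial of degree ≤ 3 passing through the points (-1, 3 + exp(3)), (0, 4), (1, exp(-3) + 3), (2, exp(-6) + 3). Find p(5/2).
((69 - 5*exp(3))*exp(6) - 35*exp(3) + 35)*exp(-6)/16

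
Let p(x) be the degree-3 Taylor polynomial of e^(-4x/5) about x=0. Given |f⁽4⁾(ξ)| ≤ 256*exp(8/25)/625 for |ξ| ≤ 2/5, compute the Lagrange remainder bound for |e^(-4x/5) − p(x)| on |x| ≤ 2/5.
512*exp(8/25)/1171875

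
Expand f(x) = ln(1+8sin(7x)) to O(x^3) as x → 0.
56*x - 1568*x**2 + O(x**3)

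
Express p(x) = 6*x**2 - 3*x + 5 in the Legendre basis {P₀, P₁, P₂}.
(7)P₀ + (-3)P₁ + (4)P₂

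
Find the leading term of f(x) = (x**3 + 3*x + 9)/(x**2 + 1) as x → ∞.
x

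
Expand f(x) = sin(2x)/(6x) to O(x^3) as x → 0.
1/3 - 2*x**2/9 + O(x**3)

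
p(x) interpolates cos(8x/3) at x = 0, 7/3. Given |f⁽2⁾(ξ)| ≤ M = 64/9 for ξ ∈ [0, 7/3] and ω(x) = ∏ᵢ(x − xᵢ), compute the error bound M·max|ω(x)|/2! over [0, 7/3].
392/81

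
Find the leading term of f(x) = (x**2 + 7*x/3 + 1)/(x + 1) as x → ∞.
x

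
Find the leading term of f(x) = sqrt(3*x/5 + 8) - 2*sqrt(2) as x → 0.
3*sqrt(2)*x/40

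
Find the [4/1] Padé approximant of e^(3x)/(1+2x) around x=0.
(5049*x**4/1400 + 117*x**3/35 + 1413*x**2/350 + 444*x/175 + 1)/(269*x/175 + 1)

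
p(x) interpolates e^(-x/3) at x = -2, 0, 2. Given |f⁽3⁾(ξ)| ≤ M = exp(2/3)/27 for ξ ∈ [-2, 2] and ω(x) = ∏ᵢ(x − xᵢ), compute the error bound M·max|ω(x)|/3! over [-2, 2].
8*sqrt(3)*exp(2/3)/729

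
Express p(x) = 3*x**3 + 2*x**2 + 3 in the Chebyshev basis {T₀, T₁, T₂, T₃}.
(4)T₀ + (9/4)T₁ + T₂ + (3/4)T₃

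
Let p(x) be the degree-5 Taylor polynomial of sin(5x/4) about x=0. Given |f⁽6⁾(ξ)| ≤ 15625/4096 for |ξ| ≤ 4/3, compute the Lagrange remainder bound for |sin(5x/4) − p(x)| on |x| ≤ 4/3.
3125/104976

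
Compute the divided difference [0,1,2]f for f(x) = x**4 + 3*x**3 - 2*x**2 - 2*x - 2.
14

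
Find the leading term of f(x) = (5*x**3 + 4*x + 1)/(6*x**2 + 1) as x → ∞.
5*x/6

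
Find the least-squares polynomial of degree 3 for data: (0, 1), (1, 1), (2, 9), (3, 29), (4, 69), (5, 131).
65/63 + (-418/189)x + (163/126)x² + (47/54)x³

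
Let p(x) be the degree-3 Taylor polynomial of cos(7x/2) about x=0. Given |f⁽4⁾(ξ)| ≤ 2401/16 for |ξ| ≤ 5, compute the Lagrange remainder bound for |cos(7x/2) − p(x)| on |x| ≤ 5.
1500625/384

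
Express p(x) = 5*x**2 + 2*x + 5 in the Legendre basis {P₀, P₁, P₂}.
(20/3)P₀ + (2)P₁ + (10/3)P₂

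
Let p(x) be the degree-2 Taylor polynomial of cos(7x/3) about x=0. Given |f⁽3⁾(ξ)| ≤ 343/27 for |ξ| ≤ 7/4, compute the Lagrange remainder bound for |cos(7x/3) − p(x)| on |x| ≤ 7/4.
117649/10368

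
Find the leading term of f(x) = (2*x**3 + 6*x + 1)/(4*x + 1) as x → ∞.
x**2/2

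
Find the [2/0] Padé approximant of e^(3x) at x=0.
9*x**2/2 + 3*x + 1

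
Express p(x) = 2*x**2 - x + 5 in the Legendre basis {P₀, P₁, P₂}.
(17/3)P₀ - P₁ + (4/3)P₂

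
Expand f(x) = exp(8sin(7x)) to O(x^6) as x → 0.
1 + 56*x + 1568*x**2 + 28812*x**3 + 384160*x**4 + 58101799*x**5/15 + O(x**6)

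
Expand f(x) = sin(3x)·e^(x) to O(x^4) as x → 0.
3*x + 3*x**2 - 3*x**3 + O(x**4)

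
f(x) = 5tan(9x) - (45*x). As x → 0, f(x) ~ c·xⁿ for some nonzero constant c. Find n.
3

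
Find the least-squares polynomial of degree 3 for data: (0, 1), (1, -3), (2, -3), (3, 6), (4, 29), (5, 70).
65/63 + (-1763/378)x + (-61/252)x² + (85/108)x³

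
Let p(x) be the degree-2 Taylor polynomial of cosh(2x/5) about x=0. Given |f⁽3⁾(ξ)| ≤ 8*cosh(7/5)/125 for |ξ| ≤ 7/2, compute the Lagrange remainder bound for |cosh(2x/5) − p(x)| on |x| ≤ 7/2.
343*cosh(7/5)/750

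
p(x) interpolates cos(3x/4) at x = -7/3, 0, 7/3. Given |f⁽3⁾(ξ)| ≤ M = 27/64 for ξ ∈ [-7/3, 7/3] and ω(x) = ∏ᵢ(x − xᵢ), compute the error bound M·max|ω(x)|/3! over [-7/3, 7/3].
343*sqrt(3)/1728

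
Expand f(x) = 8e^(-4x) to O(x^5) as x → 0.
8 - 32*x + 64*x**2 - 256*x**3/3 + 256*x**4/3 + O(x**5)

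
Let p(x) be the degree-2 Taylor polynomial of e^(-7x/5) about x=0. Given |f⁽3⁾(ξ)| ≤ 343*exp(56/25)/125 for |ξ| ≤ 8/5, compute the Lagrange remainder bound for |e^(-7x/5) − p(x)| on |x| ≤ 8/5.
87808*exp(56/25)/46875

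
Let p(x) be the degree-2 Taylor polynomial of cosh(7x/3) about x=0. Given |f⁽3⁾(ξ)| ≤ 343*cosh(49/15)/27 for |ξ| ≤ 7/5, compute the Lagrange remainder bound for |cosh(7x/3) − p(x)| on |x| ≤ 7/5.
117649*cosh(49/15)/20250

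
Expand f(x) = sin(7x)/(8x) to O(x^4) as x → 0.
7/8 - 343*x**2/48 + O(x**4)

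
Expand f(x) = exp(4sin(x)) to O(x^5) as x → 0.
1 + 4*x + 8*x**2 + 10*x**3 + 8*x**4 + O(x**5)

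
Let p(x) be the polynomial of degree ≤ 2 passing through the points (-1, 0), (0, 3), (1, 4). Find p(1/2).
15/4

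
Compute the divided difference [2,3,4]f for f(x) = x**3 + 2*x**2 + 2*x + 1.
11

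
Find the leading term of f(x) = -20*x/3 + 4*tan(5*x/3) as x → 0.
500*x**3/81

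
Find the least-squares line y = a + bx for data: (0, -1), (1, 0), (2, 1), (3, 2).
a = -1, b = 1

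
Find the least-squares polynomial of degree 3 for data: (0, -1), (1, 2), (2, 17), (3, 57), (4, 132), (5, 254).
-17/18 + (125/756)x + (85/126)x² + (205/108)x³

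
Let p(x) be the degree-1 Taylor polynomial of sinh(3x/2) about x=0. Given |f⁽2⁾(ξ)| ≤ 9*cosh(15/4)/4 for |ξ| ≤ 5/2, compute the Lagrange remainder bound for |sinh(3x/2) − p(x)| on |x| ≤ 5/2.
225*cosh(15/4)/32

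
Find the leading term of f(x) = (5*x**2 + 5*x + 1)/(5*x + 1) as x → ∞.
x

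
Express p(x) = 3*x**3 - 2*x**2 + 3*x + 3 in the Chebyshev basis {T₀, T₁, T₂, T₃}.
(2)T₀ + (21/4)T₁ - T₂ + (3/4)T₃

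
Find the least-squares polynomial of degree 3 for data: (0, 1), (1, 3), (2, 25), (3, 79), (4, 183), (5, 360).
38/63 + (248/189)x + (-169/252)x² + (319/108)x³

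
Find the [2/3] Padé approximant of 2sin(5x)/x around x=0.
(10 - 175*x**2/6)/(5*x**2/4 + 1)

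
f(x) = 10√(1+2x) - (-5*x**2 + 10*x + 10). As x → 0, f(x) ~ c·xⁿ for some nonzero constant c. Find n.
3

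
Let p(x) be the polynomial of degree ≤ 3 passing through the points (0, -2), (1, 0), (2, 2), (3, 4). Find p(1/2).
-1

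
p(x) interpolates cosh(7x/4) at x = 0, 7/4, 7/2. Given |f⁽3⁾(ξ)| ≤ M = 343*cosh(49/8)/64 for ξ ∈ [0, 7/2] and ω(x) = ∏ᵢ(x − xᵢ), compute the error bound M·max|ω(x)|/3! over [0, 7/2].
117649*sqrt(3)*cosh(49/8)/110592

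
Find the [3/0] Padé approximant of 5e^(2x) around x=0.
20*x**3/3 + 10*x**2 + 10*x + 5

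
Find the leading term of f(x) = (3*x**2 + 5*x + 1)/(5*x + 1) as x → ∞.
3*x/5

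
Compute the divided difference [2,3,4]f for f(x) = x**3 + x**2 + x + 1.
10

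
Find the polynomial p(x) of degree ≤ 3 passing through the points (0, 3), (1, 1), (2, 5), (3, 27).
2*x**3 - 3*x**2 - x + 3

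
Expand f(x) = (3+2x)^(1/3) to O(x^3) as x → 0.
3**(1/3) + 2*3**(1/3)*x/9 - 4*3**(1/3)*x**2/81 + O(x**3)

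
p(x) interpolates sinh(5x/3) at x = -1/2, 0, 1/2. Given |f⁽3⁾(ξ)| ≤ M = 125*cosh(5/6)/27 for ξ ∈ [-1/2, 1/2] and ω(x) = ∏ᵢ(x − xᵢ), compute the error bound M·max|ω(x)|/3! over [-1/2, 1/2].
125*sqrt(3)*cosh(5/6)/5832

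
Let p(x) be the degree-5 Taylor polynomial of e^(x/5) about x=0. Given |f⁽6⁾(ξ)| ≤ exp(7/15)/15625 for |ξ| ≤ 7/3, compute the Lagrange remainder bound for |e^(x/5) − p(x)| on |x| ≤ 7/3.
117649*exp(7/15)/8201250000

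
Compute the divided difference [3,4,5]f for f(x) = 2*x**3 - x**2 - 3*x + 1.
23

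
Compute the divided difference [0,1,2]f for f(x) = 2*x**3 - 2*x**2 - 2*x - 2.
4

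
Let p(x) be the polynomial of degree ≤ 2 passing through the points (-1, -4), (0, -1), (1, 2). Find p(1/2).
1/2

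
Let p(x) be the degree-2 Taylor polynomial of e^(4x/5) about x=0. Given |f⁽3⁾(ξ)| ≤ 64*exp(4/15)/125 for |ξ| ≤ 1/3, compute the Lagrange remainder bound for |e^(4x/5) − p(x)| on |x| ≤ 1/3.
32*exp(4/15)/10125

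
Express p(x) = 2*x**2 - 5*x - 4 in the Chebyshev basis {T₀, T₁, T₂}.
(-3)T₀ + (-5)T₁ + T₂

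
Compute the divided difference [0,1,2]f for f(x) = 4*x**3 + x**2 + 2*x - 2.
13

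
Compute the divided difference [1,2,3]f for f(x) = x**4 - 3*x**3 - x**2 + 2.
6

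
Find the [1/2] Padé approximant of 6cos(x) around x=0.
6/(x**2/2 + 1)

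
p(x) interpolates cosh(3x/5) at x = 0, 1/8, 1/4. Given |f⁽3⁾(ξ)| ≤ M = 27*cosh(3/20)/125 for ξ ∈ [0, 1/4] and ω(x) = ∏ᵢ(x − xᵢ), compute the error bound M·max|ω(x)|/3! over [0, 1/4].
sqrt(3)*cosh(3/20)/64000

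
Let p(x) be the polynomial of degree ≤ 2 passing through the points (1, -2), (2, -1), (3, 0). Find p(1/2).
-5/2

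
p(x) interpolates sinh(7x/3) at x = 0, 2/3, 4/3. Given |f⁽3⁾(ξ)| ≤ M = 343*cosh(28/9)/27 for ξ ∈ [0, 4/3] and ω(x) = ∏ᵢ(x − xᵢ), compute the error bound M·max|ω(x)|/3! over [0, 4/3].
2744*sqrt(3)*cosh(28/9)/19683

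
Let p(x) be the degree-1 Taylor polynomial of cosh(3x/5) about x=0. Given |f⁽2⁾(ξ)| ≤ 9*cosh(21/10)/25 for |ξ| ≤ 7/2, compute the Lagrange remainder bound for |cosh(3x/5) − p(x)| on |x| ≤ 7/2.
441*cosh(21/10)/200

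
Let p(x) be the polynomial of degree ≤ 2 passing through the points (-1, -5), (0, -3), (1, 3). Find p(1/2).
-1/2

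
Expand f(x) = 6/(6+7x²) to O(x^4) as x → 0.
1 - 7*x**2/6 + O(x**4)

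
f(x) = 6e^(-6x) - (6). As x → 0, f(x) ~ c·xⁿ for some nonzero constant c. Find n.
1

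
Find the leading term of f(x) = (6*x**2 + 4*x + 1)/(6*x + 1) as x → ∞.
x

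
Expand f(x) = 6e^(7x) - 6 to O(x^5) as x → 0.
42*x + 147*x**2 + 343*x**3 + 2401*x**4/4 + O(x**5)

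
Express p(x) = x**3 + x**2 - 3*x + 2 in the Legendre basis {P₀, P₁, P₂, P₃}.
(7/3)P₀ + (-12/5)P₁ + (2/3)P₂ + (2/5)P₃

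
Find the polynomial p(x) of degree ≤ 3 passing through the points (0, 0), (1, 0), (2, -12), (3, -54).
-3*x**3 + 3*x**2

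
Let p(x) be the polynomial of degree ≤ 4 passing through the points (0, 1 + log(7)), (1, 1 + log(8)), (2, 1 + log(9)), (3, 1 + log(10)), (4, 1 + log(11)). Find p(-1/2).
1 + log(11907*11**(35/128)*2**(3/4)*3**(29/32)*5**(19/32)*7**(59/128)/102400)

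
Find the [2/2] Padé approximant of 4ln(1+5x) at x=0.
10*x*(5*x + 2)/(25*x**2/6 + 5*x + 1)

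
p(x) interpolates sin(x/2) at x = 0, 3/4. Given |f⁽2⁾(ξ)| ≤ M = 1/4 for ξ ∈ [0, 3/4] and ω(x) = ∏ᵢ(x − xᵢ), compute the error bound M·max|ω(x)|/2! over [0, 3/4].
9/512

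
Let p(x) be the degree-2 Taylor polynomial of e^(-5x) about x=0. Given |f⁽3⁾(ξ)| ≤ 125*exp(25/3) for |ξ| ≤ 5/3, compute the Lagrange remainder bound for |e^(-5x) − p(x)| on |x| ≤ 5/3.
15625*exp(25/3)/162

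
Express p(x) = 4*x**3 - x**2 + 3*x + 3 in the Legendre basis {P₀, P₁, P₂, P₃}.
(8/3)P₀ + (27/5)P₁ + (-2/3)P₂ + (8/5)P₃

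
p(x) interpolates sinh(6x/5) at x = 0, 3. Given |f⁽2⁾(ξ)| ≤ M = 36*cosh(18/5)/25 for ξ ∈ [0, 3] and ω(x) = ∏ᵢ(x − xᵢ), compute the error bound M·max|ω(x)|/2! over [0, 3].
81*cosh(18/5)/50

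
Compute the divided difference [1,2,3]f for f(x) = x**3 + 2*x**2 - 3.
8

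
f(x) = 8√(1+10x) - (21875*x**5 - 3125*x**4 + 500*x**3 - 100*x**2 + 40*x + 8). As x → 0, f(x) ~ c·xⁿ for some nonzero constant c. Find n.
6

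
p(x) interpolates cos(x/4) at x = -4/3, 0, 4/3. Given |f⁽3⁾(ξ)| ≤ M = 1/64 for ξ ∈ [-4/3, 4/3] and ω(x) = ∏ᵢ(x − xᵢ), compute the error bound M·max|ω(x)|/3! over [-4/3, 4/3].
sqrt(3)/729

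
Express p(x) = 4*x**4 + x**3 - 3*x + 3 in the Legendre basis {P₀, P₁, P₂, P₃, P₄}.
(19/5)P₀ + (-12/5)P₁ + (16/7)P₂ + (2/5)P₃ + (32/35)P₄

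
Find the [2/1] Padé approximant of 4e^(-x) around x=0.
(2*x**2/3 - 8*x/3 + 4)/(x/3 + 1)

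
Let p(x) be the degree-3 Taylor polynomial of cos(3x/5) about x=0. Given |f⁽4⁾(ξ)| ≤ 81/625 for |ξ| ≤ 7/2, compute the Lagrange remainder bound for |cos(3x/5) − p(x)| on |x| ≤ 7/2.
64827/80000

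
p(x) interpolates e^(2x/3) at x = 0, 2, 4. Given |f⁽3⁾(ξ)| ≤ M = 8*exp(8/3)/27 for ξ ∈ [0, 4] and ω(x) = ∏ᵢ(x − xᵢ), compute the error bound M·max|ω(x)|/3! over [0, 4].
64*sqrt(3)*exp(8/3)/729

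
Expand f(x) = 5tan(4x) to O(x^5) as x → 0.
20*x + 320*x**3/3 + O(x**5)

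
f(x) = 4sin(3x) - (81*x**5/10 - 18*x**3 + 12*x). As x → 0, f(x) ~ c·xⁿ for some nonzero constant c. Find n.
7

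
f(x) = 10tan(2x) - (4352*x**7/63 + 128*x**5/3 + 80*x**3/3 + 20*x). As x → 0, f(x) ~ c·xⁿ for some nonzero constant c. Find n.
9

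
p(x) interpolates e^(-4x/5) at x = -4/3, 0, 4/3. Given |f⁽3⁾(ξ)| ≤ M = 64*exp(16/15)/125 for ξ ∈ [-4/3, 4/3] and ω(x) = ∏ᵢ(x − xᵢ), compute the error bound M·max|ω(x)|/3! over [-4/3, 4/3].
4096*sqrt(3)*exp(16/15)/91125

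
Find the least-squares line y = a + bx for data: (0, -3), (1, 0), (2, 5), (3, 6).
a = -14/5, b = 16/5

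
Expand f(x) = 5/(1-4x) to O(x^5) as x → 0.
5 + 20*x + 80*x**2 + 320*x**3 + 1280*x**4 + O(x**5)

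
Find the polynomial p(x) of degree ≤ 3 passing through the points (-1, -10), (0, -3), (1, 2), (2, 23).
3*x**3 - x**2 + 3*x - 3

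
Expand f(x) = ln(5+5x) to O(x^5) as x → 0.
log(5) + x - x**2/2 + x**3/3 - x**4/4 + O(x**5)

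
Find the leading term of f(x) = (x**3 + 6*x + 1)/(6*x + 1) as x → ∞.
x**2/6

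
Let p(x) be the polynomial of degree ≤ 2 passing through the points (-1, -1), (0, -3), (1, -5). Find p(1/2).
-4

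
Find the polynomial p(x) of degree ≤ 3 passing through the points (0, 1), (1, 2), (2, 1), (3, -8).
-x**3 + 2*x**2 + 1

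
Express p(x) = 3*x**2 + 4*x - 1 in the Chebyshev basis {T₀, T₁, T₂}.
(1/2)T₀ + (4)T₁ + (3/2)T₂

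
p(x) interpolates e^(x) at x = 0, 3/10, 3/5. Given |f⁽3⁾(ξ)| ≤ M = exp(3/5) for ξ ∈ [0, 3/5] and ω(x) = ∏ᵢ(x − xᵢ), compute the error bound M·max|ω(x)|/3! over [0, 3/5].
sqrt(3)*exp(3/5)/1000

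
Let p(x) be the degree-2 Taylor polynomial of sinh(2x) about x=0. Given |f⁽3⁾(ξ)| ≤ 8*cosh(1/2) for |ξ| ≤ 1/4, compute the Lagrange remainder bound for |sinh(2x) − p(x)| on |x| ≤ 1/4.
cosh(1/2)/48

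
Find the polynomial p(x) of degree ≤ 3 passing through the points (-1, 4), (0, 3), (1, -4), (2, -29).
-2*x**3 - 3*x**2 - 2*x + 3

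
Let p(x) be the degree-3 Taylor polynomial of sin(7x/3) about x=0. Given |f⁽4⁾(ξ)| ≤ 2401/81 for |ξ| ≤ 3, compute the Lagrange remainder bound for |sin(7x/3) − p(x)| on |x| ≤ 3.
2401/24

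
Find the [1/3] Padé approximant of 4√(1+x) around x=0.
(7*x/2 + 4)/(x**3/64 - x**2/16 + 3*x/8 + 1)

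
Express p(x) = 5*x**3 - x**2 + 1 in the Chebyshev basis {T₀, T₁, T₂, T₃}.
(1/2)T₀ + (15/4)T₁ + (-1/2)T₂ + (5/4)T₃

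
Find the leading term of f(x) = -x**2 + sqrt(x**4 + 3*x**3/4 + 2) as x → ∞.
3*x/8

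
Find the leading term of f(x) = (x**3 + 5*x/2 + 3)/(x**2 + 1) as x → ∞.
x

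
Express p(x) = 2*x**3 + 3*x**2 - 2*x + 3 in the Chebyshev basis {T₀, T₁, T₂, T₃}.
(9/2)T₀ + (-1/2)T₁ + (3/2)T₂ + (1/2)T₃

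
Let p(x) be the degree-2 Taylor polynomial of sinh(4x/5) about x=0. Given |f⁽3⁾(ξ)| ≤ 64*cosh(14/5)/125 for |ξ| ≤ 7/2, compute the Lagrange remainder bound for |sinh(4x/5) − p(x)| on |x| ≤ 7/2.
1372*cosh(14/5)/375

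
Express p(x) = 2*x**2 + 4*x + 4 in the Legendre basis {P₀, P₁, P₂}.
(14/3)P₀ + (4)P₁ + (4/3)P₂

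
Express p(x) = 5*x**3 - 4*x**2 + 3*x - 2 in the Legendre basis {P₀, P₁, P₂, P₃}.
(-10/3)P₀ + (6)P₁ + (-8/3)P₂ + (2)P₃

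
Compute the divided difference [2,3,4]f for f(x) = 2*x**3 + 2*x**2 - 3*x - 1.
20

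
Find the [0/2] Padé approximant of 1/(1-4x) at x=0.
1/(1 - 4*x)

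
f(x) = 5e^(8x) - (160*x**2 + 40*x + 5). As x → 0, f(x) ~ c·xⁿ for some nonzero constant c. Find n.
3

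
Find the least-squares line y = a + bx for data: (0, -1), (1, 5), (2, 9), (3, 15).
a = -4/5, b = 26/5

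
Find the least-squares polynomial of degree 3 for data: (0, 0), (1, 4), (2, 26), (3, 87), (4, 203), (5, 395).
5/126 + (457/756)x + (1/36)x² + (169/54)x³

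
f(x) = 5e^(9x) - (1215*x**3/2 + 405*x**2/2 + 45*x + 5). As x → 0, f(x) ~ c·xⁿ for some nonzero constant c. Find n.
4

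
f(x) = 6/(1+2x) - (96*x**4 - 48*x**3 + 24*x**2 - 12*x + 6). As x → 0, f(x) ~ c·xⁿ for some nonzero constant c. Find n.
5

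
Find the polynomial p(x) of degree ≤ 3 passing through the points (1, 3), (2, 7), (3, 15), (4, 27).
2*x**2 - 2*x + 3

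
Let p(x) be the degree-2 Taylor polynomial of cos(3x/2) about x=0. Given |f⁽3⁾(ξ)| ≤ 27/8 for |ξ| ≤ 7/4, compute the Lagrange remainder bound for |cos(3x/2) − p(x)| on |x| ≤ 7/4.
3087/1024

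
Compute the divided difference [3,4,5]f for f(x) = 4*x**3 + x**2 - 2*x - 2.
49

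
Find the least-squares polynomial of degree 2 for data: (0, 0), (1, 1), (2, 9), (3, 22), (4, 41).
-1/7 + (-99/70)x + (41/14)x²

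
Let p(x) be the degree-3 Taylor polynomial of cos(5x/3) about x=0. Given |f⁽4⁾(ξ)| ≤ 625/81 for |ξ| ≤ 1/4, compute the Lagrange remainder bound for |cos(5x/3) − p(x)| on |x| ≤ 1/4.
625/497664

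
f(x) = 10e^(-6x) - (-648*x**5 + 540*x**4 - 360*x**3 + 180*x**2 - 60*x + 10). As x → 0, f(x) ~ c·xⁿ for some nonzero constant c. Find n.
6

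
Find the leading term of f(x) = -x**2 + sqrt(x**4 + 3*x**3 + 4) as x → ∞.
3*x/2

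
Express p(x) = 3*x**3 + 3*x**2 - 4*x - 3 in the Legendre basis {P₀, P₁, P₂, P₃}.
(-2)P₀ + (-11/5)P₁ + (2)P₂ + (6/5)P₃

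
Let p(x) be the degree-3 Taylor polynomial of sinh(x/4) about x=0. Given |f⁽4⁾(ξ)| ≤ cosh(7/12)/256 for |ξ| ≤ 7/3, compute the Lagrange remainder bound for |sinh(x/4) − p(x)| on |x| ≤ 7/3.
2401*cosh(7/12)/497664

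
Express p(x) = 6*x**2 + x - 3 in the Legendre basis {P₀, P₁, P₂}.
-P₀ + P₁ + (4)P₂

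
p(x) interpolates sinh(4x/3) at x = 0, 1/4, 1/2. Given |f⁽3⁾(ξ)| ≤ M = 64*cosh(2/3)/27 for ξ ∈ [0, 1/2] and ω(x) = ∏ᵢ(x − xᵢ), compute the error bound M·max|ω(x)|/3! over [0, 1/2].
sqrt(3)*cosh(2/3)/729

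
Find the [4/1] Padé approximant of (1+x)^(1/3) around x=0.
(x**4/243 - 8*x**3/405 + 2*x**2/15 + 16*x/15 + 1)/(11*x/15 + 1)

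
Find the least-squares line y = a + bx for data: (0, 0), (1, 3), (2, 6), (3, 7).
a = 2/5, b = 12/5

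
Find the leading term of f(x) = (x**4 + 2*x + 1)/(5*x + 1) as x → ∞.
x**3/5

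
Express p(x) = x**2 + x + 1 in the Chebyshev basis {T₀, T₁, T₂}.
(3/2)T₀ + T₁ + (1/2)T₂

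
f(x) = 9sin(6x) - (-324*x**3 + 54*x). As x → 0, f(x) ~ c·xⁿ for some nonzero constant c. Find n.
5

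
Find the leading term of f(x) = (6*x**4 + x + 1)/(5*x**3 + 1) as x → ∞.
6*x/5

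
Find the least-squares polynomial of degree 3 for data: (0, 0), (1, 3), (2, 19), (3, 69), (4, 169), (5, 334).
29/126 + (13/108)x + (-233/252)x² + (77/27)x³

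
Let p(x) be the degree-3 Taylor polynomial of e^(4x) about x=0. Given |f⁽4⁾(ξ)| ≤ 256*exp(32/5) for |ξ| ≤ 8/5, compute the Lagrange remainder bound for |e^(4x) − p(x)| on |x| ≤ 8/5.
131072*exp(32/5)/1875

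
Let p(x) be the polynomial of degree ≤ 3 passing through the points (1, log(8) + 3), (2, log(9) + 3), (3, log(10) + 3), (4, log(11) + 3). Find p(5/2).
log(3*11**(15/16)*2**(3/8)*3**(1/8)*5**(9/16)/11) + 3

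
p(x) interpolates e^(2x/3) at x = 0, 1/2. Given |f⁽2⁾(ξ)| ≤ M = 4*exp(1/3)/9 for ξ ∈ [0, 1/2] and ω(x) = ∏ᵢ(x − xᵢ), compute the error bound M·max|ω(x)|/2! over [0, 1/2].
exp(1/3)/72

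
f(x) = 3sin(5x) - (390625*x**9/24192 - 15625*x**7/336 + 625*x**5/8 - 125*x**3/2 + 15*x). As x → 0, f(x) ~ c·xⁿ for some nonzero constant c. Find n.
11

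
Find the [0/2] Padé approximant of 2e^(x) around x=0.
2/(x**2/2 - x + 1)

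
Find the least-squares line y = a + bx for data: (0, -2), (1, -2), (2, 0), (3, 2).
a = -13/5, b = 7/5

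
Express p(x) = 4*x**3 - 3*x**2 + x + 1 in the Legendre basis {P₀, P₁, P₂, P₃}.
(17/5)P₁ + (-2)P₂ + (8/5)P₃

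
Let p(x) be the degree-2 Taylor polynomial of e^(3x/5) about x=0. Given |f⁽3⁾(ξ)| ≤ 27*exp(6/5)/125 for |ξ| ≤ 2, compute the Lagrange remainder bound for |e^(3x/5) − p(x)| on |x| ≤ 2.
36*exp(6/5)/125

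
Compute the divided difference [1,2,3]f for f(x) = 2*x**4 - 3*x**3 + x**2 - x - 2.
33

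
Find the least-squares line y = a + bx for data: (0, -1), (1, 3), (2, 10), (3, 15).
a = -3/2, b = 11/2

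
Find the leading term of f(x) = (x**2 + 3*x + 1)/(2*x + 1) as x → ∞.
x/2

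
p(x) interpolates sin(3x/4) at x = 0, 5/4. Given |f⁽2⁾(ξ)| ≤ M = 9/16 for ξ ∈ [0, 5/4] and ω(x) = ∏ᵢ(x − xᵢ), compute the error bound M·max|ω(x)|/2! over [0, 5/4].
225/2048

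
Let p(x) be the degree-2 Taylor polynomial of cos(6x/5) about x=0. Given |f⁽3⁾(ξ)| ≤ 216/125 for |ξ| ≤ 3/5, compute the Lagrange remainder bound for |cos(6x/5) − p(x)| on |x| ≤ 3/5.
972/15625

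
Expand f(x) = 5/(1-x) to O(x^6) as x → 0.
5 + 5*x + 5*x**2 + 5*x**3 + 5*x**4 + 5*x**5 + O(x**6)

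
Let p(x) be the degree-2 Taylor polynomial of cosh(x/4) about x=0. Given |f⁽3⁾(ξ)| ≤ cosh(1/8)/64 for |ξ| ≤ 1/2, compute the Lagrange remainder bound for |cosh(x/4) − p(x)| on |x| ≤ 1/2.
cosh(1/8)/3072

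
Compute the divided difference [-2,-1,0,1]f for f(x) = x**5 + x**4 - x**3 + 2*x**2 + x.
2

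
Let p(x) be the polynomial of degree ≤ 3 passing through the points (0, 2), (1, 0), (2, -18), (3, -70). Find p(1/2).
15/8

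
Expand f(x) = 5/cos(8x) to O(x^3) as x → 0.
5 + 160*x**2 + O(x**3)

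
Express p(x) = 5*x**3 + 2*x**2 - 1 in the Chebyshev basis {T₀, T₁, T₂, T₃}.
(15/4)T₁ + T₂ + (5/4)T₃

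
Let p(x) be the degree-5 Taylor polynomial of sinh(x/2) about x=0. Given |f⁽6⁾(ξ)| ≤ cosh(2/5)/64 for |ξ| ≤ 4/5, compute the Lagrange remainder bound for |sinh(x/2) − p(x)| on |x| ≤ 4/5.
4*cosh(2/5)/703125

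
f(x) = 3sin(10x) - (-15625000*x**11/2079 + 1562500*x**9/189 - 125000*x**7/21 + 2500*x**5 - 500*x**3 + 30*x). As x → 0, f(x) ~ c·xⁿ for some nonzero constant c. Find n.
13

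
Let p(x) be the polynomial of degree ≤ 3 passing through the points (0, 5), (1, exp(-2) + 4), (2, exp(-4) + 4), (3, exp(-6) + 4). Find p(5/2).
5*(-exp(4) + 1 + 3*exp(2) + 13*exp(6))*exp(-6)/16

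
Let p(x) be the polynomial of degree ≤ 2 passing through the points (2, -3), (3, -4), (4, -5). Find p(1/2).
-3/2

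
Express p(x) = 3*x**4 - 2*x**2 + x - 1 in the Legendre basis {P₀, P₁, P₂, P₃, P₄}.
(-16/15)P₀ + P₁ + (8/21)P₂ + (24/35)P₄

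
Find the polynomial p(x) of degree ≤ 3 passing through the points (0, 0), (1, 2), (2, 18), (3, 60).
2*x**3 + x**2 - x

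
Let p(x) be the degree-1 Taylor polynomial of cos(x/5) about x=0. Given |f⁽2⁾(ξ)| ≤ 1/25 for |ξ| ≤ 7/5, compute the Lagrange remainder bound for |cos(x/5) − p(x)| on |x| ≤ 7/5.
49/1250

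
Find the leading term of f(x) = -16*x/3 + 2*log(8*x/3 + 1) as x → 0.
-64*x**2/9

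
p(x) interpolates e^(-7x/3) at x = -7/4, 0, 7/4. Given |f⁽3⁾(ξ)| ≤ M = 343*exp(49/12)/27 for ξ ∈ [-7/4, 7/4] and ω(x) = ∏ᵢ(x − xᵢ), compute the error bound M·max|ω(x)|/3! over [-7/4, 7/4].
117649*sqrt(3)*exp(49/12)/46656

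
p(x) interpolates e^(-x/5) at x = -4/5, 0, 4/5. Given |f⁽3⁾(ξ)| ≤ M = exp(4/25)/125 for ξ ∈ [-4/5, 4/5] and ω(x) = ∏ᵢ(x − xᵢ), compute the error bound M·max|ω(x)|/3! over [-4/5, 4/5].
64*sqrt(3)*exp(4/25)/421875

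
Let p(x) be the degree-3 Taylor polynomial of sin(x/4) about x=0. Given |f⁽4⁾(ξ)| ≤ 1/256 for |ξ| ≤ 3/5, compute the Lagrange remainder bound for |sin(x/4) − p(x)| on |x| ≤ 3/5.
27/1280000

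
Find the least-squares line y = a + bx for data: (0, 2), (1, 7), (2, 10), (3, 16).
a = 2, b = 9/2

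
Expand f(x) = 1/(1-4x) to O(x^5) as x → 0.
1 + 4*x + 16*x**2 + 64*x**3 + 256*x**4 + O(x**5)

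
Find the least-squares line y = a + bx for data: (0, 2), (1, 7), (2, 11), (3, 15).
a = 23/10, b = 43/10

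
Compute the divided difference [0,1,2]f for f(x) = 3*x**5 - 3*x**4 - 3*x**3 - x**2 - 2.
14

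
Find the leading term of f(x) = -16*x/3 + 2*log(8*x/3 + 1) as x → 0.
-64*x**2/9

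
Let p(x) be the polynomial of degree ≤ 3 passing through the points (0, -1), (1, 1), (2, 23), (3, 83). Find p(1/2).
-11/8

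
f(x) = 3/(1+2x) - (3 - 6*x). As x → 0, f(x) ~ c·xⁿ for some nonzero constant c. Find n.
2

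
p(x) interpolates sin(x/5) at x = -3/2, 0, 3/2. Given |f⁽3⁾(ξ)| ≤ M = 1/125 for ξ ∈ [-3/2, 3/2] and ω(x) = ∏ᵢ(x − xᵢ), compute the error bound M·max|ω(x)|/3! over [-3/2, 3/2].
sqrt(3)/1000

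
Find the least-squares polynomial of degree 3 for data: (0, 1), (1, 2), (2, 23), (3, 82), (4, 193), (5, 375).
1 + (-53/14)x + (55/28)x² + (11/4)x³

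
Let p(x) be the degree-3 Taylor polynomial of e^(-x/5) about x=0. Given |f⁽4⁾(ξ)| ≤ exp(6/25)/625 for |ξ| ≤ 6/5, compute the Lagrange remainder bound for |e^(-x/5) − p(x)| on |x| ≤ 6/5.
54*exp(6/25)/390625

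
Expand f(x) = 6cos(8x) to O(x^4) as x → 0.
6 - 192*x**2 + O(x**4)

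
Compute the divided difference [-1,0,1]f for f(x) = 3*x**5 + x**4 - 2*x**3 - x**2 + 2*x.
0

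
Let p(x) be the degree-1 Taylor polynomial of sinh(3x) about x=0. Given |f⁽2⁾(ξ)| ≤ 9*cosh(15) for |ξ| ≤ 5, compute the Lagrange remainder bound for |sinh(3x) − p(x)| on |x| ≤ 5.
225*cosh(15)/2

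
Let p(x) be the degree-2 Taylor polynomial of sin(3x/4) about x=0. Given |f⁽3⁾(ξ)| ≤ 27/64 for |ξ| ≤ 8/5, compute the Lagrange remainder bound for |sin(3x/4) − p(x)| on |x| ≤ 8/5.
36/125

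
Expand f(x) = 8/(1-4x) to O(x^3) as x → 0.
8 + 32*x + 128*x**2 + O(x**3)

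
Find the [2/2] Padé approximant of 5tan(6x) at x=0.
30*x/(1 - 12*x**2)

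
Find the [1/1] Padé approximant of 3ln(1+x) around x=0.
3*x/(x/2 + 1)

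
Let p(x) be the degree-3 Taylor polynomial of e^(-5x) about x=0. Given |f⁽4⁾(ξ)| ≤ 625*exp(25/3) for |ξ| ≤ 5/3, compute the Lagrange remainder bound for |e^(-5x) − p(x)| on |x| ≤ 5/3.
390625*exp(25/3)/1944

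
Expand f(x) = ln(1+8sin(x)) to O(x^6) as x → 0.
8*x - 32*x**2 + 508*x**3/3 - 3040*x**4/3 + 19405*x**5/3 + O(x**6)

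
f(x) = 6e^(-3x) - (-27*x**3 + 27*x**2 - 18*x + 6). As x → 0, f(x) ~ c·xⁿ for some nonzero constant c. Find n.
4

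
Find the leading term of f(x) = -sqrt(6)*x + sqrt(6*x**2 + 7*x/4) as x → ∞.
7*sqrt(6)/48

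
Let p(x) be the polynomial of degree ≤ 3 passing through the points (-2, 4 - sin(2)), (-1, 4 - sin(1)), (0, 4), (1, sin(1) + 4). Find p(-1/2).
-5*sin(1)/8 + sin(2)/16 + 4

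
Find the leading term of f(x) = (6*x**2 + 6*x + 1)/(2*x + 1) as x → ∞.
3*x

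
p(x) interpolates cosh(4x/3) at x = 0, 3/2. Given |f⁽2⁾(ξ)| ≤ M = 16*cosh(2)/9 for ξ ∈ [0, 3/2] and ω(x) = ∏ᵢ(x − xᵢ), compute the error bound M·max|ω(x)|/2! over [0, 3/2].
cosh(2)/2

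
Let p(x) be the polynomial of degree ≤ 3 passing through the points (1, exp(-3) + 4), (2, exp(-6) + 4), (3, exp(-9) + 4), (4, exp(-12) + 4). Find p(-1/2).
(-189*exp(6) - 35 + 135*exp(3) + 105*exp(9) + 64*exp(12))*exp(-12)/16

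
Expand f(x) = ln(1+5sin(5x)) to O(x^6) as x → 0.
25*x - 625*x**2/2 + 30625*x**3/6 - 1140625*x**4/12 + 45315625*x**5/24 + O(x**6)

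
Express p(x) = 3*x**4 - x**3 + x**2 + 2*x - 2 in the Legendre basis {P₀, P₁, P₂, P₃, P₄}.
(-16/15)P₀ + (7/5)P₁ + (50/21)P₂ + (-2/5)P₃ + (24/35)P₄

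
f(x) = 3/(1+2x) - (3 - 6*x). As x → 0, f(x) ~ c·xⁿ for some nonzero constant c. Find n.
2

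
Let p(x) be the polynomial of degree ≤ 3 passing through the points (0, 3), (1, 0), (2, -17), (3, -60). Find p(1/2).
5/2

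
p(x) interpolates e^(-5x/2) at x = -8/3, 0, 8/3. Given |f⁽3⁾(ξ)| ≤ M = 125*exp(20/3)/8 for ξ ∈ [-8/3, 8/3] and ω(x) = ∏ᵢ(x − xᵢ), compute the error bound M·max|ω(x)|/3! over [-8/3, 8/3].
8000*sqrt(3)*exp(20/3)/729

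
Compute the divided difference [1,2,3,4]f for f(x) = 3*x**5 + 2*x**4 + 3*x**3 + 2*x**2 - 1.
218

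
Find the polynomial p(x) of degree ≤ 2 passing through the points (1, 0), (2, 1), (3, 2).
x - 1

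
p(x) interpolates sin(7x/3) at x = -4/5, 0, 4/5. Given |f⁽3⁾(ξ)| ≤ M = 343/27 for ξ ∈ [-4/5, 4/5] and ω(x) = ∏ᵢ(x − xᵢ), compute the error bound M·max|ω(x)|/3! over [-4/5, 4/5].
21952*sqrt(3)/91125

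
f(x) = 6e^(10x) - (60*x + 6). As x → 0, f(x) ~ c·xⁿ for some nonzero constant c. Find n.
2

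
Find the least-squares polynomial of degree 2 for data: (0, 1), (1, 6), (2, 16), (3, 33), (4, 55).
37/35 + (25/14)x + (41/14)x²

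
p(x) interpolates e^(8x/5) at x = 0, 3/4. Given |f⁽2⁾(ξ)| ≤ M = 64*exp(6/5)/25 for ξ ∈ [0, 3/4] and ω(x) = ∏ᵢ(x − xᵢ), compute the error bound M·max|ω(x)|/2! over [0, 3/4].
9*exp(6/5)/50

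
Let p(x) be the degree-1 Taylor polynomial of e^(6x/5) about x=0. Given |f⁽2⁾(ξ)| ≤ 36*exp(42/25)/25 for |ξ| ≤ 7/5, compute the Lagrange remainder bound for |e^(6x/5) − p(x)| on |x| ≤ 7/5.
882*exp(42/25)/625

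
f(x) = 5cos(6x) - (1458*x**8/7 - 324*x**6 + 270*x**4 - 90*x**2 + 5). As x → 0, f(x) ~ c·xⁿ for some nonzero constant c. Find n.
10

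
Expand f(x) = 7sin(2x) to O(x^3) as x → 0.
14*x + O(x**3)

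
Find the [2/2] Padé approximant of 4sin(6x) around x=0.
24*x/(6*x**2 + 1)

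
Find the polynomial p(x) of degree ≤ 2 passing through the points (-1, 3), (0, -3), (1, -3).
3*x**2 - 3*x - 3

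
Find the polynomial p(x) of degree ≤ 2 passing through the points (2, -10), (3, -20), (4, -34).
-2*x**2 - 2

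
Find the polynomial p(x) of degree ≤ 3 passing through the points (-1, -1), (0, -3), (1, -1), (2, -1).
-x**3 + 2*x**2 + x - 3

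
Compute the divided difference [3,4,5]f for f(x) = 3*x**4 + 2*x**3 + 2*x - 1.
315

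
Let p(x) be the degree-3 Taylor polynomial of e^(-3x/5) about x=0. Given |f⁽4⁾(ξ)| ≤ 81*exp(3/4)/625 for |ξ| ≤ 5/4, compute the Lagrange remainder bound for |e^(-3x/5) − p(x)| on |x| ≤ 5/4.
27*exp(3/4)/2048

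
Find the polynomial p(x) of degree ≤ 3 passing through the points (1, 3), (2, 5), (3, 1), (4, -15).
-x**3 + 3*x**2 + 1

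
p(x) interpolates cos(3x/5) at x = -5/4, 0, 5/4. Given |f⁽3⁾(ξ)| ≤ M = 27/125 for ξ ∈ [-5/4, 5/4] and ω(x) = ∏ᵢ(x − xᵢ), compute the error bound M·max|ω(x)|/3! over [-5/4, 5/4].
sqrt(3)/64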